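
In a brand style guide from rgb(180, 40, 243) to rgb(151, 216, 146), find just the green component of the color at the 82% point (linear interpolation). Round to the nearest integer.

184

G = 40 + 0.82 × (216 − 40) = 184.32 → 184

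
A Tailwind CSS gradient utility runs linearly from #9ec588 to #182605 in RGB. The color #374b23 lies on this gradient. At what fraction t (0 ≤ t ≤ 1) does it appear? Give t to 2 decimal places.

0.77

Invert the lerp on the G channel (largest span, 159): t = (75 − 197) / (38 − 197) = -122/-159 = 0.7673.
Check on R: (55 − 158)/(24 − 158) = 0.7687 ✓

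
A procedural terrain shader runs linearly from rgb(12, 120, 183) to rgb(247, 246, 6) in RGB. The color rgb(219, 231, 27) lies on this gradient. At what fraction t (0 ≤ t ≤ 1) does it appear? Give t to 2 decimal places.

0.88

Invert the lerp on the R channel (largest span, 235): t = (219 − 12) / (247 − 12) = 207/235 = 0.88085.
Check on G: (231 − 120)/(246 − 120) = 0.881 ✓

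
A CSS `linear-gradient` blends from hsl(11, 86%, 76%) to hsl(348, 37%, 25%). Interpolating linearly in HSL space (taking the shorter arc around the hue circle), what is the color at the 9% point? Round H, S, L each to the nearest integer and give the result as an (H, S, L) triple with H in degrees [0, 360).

(9, 82, 71)

Hue: 348 − 11 = 337°, but |337| > 180 so the shorter arc goes the other way: Δh = 337 − 360 = -23°.
H = 11 + 0.09 × (-23) = 8.93 → 9°
S = 86 + 0.09 × (37 − 86) = 81.59 → 82%
L = 76 + 0.09 × (25 − 76) = 71.41 → 71%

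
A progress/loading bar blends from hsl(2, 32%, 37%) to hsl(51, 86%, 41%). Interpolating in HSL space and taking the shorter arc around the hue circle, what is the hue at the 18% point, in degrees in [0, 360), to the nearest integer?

11

Hue arc: Δh = 51 − 2 = 49° (|Δh| ≤ 180, already the shorter path).
H = 2 + 0.18 × (49) = 10.82 → 11°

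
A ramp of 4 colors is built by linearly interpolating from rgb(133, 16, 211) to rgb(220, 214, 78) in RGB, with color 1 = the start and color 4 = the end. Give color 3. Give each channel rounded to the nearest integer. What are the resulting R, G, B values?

With 4 swatches and endpoints inclusive, swatch 3 sits at t = (3 − 1)/(4 − 1) = 2/3 ≈ 0.6667.
R = 133 + 0.6667 × (220 − 133) = 191.003 → 191
G = 16 + 0.6667 × (214 − 16) = 148.007 → 148
B = 211 + 0.6667 × (78 − 211) = 122.329 → 122

(191, 148, 122)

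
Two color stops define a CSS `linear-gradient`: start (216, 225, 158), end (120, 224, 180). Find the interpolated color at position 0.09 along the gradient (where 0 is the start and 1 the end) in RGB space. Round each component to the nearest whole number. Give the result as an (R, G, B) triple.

R = 216 + 0.09 × (120 − 216) = 216 + 0.09 × -96 = 207.36 → 207
G = 225 + 0.09 × (224 − 225) = 225 + 0.09 × -1 = 224.91 → 225
B = 158 + 0.09 × (180 − 158) = 158 + 0.09 × 22 = 159.98 → 160

(207, 225, 160)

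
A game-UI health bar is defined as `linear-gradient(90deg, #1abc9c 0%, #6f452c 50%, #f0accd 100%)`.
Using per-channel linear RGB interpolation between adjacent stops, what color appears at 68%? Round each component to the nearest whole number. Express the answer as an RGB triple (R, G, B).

68% lies between the 50% and 100% stops, so the local fraction is t = (68 − 50)/(100 − 50) = 18/50 ≈ 0.36.
#6f452c → (111, 69, 44); #f0accd → (240, 172, 205).
R = 111 + 0.36 × (240 − 111) = 157.44 → 157
G = 69 + 0.36 × (172 − 69) = 106.08 → 106
B = 44 + 0.36 × (205 − 44) = 101.96 → 102

(157, 106, 102)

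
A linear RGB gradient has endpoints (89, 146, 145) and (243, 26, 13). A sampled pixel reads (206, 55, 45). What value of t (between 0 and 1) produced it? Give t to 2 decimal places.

Invert the lerp on the R channel (largest span, 154): t = (206 − 89) / (243 − 89) = 117/154 = 0.75974.
Check on G: (55 − 146)/(26 − 146) = 0.7583 ✓

0.76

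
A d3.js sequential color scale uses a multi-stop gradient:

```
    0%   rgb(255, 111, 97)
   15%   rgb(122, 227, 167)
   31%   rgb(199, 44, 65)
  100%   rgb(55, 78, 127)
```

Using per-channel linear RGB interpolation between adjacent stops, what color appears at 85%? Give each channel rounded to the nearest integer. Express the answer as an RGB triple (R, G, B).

85% lies between the 31% and 100% stops, so the local fraction is t = (85 − 31)/(100 − 31) = 54/69 ≈ 0.7826.
R = 199 + 0.7826 × (55 − 199) = 86.306 → 86
G = 44 + 0.7826 × (78 − 44) = 70.608 → 71
B = 65 + 0.7826 × (127 − 65) = 113.521 → 114

(86, 71, 114)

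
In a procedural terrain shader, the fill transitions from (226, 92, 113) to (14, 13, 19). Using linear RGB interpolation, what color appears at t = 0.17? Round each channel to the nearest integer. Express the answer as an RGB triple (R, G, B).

(190, 79, 97)

R = 226 + 0.17 × (14 − 226) = 226 + 0.17 × -212 = 189.96 → 190
G = 92 + 0.17 × (13 − 92) = 92 + 0.17 × -79 = 78.57 → 79
B = 113 + 0.17 × (19 − 113) = 113 + 0.17 × -94 = 97.02 → 97
So the blended color is (190, 79, 97), about #be4f61.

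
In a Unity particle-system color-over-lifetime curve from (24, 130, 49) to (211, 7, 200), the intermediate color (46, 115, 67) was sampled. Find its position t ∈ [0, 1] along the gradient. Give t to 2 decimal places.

Invert the lerp on the R channel (largest span, 187): t = (46 − 24) / (211 − 24) = 22/187 = 0.11765.
Check on G: (115 − 130)/(7 − 130) = 0.122 ✓

0.12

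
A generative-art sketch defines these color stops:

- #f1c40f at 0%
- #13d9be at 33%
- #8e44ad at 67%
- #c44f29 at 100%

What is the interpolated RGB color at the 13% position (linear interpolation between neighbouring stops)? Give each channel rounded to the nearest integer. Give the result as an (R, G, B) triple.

13% lies between the 0% and 33% stops, so the local fraction is t = (13 − 0)/(33 − 0) = 13/33 ≈ 0.3939.
#f1c40f → (241, 196, 15); #13d9be → (19, 217, 190).
R = 241 + 0.3939 × (19 − 241) = 153.554 → 154
G = 196 + 0.3939 × (217 − 196) = 204.272 → 204
B = 15 + 0.3939 × (190 − 15) = 83.932 → 84

(154, 204, 84)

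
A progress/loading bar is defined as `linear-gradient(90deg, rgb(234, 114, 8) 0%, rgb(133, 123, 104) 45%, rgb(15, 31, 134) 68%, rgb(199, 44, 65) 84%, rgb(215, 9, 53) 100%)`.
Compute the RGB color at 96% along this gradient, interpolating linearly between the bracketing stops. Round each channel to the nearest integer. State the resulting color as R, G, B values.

(211, 18, 56)

96% lies between the 84% and 100% stops, so the local fraction is t = (96 − 84)/(100 − 84) = 12/16 ≈ 0.75.
R = 199 + 0.75 × (215 − 199) = 211 → 211
G = 44 + 0.75 × (9 − 44) = 17.75 → 18
B = 65 + 0.75 × (53 − 65) = 56 → 56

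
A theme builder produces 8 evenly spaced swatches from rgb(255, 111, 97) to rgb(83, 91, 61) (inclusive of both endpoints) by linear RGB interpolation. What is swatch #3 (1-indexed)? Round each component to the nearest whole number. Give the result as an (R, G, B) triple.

With 8 swatches and endpoints inclusive, swatch 3 sits at t = (3 − 1)/(8 − 1) = 2/7 ≈ 0.2857.
R = 255 + 0.2857 × (83 − 255) = 205.86 → 206
G = 111 + 0.2857 × (91 − 111) = 105.286 → 105
B = 97 + 0.2857 × (61 − 97) = 86.715 → 87

(206, 105, 87)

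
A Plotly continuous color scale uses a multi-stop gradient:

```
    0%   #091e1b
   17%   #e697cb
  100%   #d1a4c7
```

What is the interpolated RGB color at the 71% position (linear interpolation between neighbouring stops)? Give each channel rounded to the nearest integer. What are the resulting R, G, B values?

71% lies between the 17% and 100% stops, so the local fraction is t = (71 − 17)/(100 − 17) = 54/83 ≈ 0.6506.
#e697cb → (230, 151, 203); #d1a4c7 → (209, 164, 199).
R = 230 + 0.6506 × (209 − 230) = 216.337 → 216
G = 151 + 0.6506 × (164 − 151) = 159.458 → 159
B = 203 + 0.6506 × (199 − 203) = 200.398 → 200

(216, 159, 200)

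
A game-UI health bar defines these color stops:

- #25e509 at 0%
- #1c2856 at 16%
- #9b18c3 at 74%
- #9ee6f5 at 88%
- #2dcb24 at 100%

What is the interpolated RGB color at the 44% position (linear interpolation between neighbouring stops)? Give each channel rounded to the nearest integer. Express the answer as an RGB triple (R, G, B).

44% lies between the 16% and 74% stops, so the local fraction is t = (44 − 16)/(74 − 16) = 28/58 ≈ 0.4828.
#1c2856 → (28, 40, 86); #9b18c3 → (155, 24, 195).
R = 28 + 0.4828 × (155 − 28) = 89.316 → 89
G = 40 + 0.4828 × (24 − 40) = 32.275 → 32
B = 86 + 0.4828 × (195 − 86) = 138.625 → 139

(89, 32, 139)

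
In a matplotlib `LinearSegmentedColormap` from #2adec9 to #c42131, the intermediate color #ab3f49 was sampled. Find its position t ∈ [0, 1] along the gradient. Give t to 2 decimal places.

0.84

Invert the lerp on the G channel (largest span, 189): t = (63 − 222) / (33 − 222) = -159/-189 = 0.84127.
Check on R: (171 − 42)/(196 − 42) = 0.8377 ✓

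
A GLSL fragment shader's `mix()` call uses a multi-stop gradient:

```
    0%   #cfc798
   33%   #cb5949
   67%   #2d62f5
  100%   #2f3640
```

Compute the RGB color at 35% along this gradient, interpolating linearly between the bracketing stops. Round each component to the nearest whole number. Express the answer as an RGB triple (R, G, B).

35% lies between the 33% and 67% stops, so the local fraction is t = (35 − 33)/(67 − 33) = 2/34 ≈ 0.0588.
#cb5949 → (203, 89, 73); #2d62f5 → (45, 98, 245).
R = 203 + 0.0588 × (45 − 203) = 193.71 → 194
G = 89 + 0.0588 × (98 − 89) = 89.529 → 90
B = 73 + 0.0588 × (245 − 73) = 83.114 → 83

(194, 90, 83)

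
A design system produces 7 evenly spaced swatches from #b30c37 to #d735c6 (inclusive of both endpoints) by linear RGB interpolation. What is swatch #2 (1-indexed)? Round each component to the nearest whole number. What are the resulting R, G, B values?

With 7 swatches and endpoints inclusive, swatch 2 sits at t = (2 − 1)/(7 − 1) = 1/6 ≈ 0.1667.
#b30c37 → (179, 12, 55); #d735c6 → (215, 53, 198).
R = 179 + 0.1667 × (215 − 179) = 185.001 → 185
G = 12 + 0.1667 × (53 − 12) = 18.835 → 19
B = 55 + 0.1667 × (198 − 55) = 78.838 → 79

(185, 19, 79)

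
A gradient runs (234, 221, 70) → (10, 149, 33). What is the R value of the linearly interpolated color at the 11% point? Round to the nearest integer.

R = 234 + 0.11 × (10 − 234) = 209.36 → 209

209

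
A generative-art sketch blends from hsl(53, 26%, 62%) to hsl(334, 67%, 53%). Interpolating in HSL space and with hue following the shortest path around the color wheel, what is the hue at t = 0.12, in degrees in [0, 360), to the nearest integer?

44

Hue: 334 − 53 = 281°, but |281| > 180 so the shorter arc goes the other way: Δh = 281 − 360 = -79°.
H = 53 + 0.12 × (-79) = 43.52 → 44°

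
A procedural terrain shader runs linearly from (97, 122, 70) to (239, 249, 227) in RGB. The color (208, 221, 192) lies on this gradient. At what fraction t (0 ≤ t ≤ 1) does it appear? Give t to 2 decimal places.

0.78

Invert the lerp on the B channel (largest span, 157): t = (192 − 70) / (227 − 70) = 122/157 = 0.77707.
Check on R: (208 − 97)/(239 − 97) = 0.7817 ✓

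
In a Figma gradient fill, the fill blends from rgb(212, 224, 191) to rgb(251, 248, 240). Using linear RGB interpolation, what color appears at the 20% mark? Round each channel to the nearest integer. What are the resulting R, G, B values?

(220, 229, 201)

20% corresponds to t = 0.2.
R = 212 + 0.2 × (251 − 212) = 212 + 0.2 × 39 = 219.8 → 220
G = 224 + 0.2 × (248 − 224) = 224 + 0.2 × 24 = 228.8 → 229
B = 191 + 0.2 × (240 − 191) = 191 + 0.2 × 49 = 200.8 → 201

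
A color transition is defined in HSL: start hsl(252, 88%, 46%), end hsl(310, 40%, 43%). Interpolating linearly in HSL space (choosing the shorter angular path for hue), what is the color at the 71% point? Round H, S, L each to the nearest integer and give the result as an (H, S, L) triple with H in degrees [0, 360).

Hue arc: Δh = 310 − 252 = 58° (|Δh| ≤ 180, already the shorter path).
H = 252 + 0.71 × (58) = 293.18 → 293°
S = 88 + 0.71 × (40 − 88) = 53.92 → 54%
L = 46 + 0.71 × (43 − 46) = 43.87 → 44%

(293, 54, 44)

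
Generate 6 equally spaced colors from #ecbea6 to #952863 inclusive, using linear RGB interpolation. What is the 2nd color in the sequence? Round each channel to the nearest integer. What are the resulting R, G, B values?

(219, 160, 153)

With 6 swatches and endpoints inclusive, swatch 2 sits at t = (2 − 1)/(6 − 1) = 1/5 ≈ 0.2.
#ecbea6 → (236, 190, 166); #952863 → (149, 40, 99).
R = 236 + 0.2 × (149 − 236) = 218.6 → 219
G = 190 + 0.2 × (40 − 190) = 160 → 160
B = 166 + 0.2 × (99 − 166) = 152.6 → 153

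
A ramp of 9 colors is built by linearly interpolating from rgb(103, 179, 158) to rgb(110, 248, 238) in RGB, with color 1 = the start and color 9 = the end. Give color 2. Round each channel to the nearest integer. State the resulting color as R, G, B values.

(104, 188, 168)

With 9 swatches and endpoints inclusive, swatch 2 sits at t = (2 − 1)/(9 − 1) = 1/8 ≈ 0.125.
R = 103 + 0.125 × (110 − 103) = 103.875 → 104
G = 179 + 0.125 × (248 − 179) = 187.625 → 188
B = 158 + 0.125 × (238 − 158) = 168 → 168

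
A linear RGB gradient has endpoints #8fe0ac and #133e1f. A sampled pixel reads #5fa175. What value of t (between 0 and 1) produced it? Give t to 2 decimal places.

Invert the lerp on the G channel (largest span, 162): t = (161 − 224) / (62 − 224) = -63/-162 = 0.38889.
Check on R: (95 − 143)/(19 − 143) = 0.3871 ✓

0.39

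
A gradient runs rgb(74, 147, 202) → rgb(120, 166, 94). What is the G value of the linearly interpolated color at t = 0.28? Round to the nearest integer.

G = 147 + 0.28 × (166 − 147) = 152.32 → 152

152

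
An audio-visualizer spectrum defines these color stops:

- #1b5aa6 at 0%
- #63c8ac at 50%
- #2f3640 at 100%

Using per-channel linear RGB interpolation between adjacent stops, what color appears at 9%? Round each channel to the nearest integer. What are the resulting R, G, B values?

9% lies between the 0% and 50% stops, so the local fraction is t = (9 − 0)/(50 − 0) = 9/50 ≈ 0.18.
#1b5aa6 → (27, 90, 166); #63c8ac → (99, 200, 172).
R = 27 + 0.18 × (99 − 27) = 39.96 → 40
G = 90 + 0.18 × (200 − 90) = 109.8 → 110
B = 166 + 0.18 × (172 − 166) = 167.08 → 167

(40, 110, 167)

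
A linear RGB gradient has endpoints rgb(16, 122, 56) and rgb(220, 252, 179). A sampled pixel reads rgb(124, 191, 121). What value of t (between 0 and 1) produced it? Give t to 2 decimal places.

0.53

Invert the lerp on the R channel (largest span, 204): t = (124 − 16) / (220 − 16) = 108/204 = 0.52941.
Check on G: (191 − 122)/(252 − 122) = 0.5308 ✓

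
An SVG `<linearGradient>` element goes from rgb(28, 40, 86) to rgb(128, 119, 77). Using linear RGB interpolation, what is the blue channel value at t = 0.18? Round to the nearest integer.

B = 86 + 0.18 × (77 − 86) = 84.38 → 84

84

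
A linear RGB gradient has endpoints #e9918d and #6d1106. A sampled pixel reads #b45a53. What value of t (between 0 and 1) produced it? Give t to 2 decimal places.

0.43

Invert the lerp on the B channel (largest span, 135): t = (83 − 141) / (6 − 141) = -58/-135 = 0.42963.
Check on R: (180 − 233)/(109 − 233) = 0.4274 ✓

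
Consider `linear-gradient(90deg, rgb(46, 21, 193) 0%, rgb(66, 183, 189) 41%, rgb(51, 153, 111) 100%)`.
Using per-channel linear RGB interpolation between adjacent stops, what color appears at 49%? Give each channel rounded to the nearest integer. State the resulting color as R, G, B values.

(64, 179, 178)

49% lies between the 41% and 100% stops, so the local fraction is t = (49 − 41)/(100 − 41) = 8/59 ≈ 0.1356.
R = 66 + 0.1356 × (51 − 66) = 63.966 → 64
G = 183 + 0.1356 × (153 − 183) = 178.932 → 179
B = 189 + 0.1356 × (111 − 189) = 178.423 → 178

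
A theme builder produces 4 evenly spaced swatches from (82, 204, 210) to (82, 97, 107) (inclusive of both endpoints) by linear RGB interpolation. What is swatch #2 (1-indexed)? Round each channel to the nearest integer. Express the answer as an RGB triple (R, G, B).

(82, 168, 176)

With 4 swatches and endpoints inclusive, swatch 2 sits at t = (2 − 1)/(4 − 1) = 1/3 ≈ 0.3333.
R = 82 + 0.3333 × (82 − 82) = 82 → 82
G = 204 + 0.3333 × (97 − 204) = 168.337 → 168
B = 210 + 0.3333 × (107 − 210) = 175.67 → 176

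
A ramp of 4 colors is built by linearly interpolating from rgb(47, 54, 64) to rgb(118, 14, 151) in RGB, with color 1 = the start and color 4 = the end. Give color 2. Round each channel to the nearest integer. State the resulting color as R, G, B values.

(71, 41, 93)

With 4 swatches and endpoints inclusive, swatch 2 sits at t = (2 − 1)/(4 − 1) = 1/3 ≈ 0.3333.
R = 47 + 0.3333 × (118 − 47) = 70.664 → 71
G = 54 + 0.3333 × (14 − 54) = 40.668 → 41
B = 64 + 0.3333 × (151 − 64) = 92.997 → 93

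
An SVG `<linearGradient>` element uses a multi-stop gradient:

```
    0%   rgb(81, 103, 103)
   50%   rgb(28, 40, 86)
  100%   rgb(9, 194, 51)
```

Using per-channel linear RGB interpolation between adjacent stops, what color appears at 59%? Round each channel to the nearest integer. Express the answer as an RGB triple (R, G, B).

(25, 68, 80)

59% lies between the 50% and 100% stops, so the local fraction is t = (59 − 50)/(100 − 50) = 9/50 ≈ 0.18.
R = 28 + 0.18 × (9 − 28) = 24.58 → 25
G = 40 + 0.18 × (194 − 40) = 67.72 → 68
B = 86 + 0.18 × (51 − 86) = 79.7 → 80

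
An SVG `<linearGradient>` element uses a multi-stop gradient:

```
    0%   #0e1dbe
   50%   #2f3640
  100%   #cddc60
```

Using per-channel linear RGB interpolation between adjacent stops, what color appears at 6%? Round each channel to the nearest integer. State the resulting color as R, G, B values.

(18, 32, 175)

6% lies between the 0% and 50% stops, so the local fraction is t = (6 − 0)/(50 − 0) = 6/50 ≈ 0.12.
#0e1dbe → (14, 29, 190); #2f3640 → (47, 54, 64).
R = 14 + 0.12 × (47 − 14) = 17.96 → 18
G = 29 + 0.12 × (54 − 29) = 32 → 32
B = 190 + 0.12 × (64 − 190) = 174.88 → 175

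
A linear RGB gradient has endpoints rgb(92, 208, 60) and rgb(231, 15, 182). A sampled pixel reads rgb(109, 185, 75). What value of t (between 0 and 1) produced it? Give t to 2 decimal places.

Invert the lerp on the G channel (largest span, 193): t = (185 − 208) / (15 − 208) = -23/-193 = 0.11917.
Check on R: (109 − 92)/(231 − 92) = 0.1223 ✓

0.12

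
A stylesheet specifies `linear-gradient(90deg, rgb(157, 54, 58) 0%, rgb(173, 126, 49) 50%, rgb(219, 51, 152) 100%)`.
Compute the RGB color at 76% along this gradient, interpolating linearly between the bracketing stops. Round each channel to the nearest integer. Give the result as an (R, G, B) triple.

76% lies between the 50% and 100% stops, so the local fraction is t = (76 − 50)/(100 − 50) = 26/50 ≈ 0.52.
R = 173 + 0.52 × (219 − 173) = 196.92 → 197
G = 126 + 0.52 × (51 − 126) = 87 → 87
B = 49 + 0.52 × (152 − 49) = 102.56 → 103

(197, 87, 103)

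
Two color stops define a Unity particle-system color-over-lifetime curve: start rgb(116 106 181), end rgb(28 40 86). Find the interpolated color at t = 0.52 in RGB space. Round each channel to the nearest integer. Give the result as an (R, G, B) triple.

R = 116 + 0.52 × (28 − 116) = 116 + 0.52 × -88 = 70.24 → 70
G = 106 + 0.52 × (40 − 106) = 106 + 0.52 × -66 = 71.68 → 72
B = 181 + 0.52 × (86 − 181) = 181 + 0.52 × -95 = 131.6 → 132

(70, 72, 132)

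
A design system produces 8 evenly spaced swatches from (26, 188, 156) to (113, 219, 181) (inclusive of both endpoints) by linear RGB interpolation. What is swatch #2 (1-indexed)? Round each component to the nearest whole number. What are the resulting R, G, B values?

With 8 swatches and endpoints inclusive, swatch 2 sits at t = (2 − 1)/(8 − 1) = 1/7 ≈ 0.1429.
R = 26 + 0.1429 × (113 − 26) = 38.432 → 38
G = 188 + 0.1429 × (219 − 188) = 192.43 → 192
B = 156 + 0.1429 × (181 − 156) = 159.572 → 160

(38, 192, 160)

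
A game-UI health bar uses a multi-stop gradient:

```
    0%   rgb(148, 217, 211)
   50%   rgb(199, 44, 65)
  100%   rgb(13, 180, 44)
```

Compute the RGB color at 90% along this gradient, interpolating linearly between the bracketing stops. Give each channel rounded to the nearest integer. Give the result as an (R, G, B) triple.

(50, 153, 48)

90% lies between the 50% and 100% stops, so the local fraction is t = (90 − 50)/(100 − 50) = 40/50 ≈ 0.8.
R = 199 + 0.8 × (13 − 199) = 50.2 → 50
G = 44 + 0.8 × (180 − 44) = 152.8 → 153
B = 65 + 0.8 × (44 − 65) = 48.2 → 48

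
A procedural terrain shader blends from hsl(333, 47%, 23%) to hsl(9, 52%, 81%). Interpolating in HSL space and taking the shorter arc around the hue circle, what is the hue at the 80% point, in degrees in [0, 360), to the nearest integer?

2

Hue: 9 − 333 = -324°, but |-324| > 180 so the shorter arc goes the other way: Δh = -324 + 360 = 36°.
H = 333 + 0.8 × (36) = 361.8 → 362 → 362 mod 360 = 2°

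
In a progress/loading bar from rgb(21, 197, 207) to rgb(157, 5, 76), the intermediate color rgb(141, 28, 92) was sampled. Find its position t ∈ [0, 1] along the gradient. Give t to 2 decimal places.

Invert the lerp on the G channel (largest span, 192): t = (28 − 197) / (5 − 197) = -169/-192 = 0.88021.
Check on R: (141 − 21)/(157 − 21) = 0.8824 ✓

0.88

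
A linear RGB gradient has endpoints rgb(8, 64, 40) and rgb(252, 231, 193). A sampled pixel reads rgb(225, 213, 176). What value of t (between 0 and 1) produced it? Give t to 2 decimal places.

Invert the lerp on the R channel (largest span, 244): t = (225 − 8) / (252 − 8) = 217/244 = 0.88934.
Check on G: (213 − 64)/(231 − 64) = 0.8922 ✓

0.89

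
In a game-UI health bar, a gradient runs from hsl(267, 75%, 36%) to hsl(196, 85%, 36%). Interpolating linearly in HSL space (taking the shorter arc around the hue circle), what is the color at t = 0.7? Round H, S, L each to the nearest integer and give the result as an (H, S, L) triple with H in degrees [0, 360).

Hue arc: Δh = 196 − 267 = -71° (|Δh| ≤ 180, already the shorter path).
H = 267 + 0.7 × (-71) = 217.3 → 217°
S = 75 + 0.7 × (85 − 75) = 82 → 82%
L = 36 + 0.7 × (36 − 36) = 36 → 36%

(217, 82, 36)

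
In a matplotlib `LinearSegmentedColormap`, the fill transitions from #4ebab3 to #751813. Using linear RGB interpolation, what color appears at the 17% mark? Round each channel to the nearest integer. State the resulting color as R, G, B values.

(85, 158, 152)

#4ebab3 → (78, 186, 179); #751813 → (117, 24, 19).
17% corresponds to t = 0.17.
R = 78 + 0.17 × (117 − 78) = 78 + 0.17 × 39 = 84.63 → 85
G = 186 + 0.17 × (24 − 186) = 186 + 0.17 × -162 = 158.46 → 158
B = 179 + 0.17 × (19 − 179) = 179 + 0.17 × -160 = 151.8 → 152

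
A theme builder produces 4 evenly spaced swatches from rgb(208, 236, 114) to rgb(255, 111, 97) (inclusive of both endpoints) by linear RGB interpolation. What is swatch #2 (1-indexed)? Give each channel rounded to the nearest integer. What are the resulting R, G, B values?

(224, 194, 108)

With 4 swatches and endpoints inclusive, swatch 2 sits at t = (2 − 1)/(4 − 1) = 1/3 ≈ 0.3333.
R = 208 + 0.3333 × (255 − 208) = 223.665 → 224
G = 236 + 0.3333 × (111 − 236) = 194.338 → 194
B = 114 + 0.3333 × (97 − 114) = 108.334 → 108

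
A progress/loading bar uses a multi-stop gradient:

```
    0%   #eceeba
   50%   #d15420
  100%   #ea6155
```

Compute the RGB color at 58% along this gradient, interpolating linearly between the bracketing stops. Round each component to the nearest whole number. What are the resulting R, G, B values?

(213, 86, 40)

58% lies between the 50% and 100% stops, so the local fraction is t = (58 − 50)/(100 − 50) = 8/50 ≈ 0.16.
#d15420 → (209, 84, 32); #ea6155 → (234, 97, 85).
R = 209 + 0.16 × (234 − 209) = 213 → 213
G = 84 + 0.16 × (97 − 84) = 86.08 → 86
B = 32 + 0.16 × (85 − 32) = 40.48 → 40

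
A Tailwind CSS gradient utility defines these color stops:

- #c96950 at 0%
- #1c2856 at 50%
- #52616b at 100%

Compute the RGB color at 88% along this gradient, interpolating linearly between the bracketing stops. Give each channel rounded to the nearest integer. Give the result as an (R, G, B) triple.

(69, 83, 102)

88% lies between the 50% and 100% stops, so the local fraction is t = (88 − 50)/(100 − 50) = 38/50 ≈ 0.76.
#1c2856 → (28, 40, 86); #52616b → (82, 97, 107).
R = 28 + 0.76 × (82 − 28) = 69.04 → 69
G = 40 + 0.76 × (97 − 40) = 83.32 → 83
B = 86 + 0.76 × (107 − 86) = 101.96 → 102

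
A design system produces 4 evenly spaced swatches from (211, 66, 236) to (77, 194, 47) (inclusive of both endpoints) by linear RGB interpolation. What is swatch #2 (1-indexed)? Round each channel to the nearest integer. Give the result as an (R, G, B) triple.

(166, 109, 173)

With 4 swatches and endpoints inclusive, swatch 2 sits at t = (2 − 1)/(4 − 1) = 1/3 ≈ 0.3333.
R = 211 + 0.3333 × (77 − 211) = 166.338 → 166
G = 66 + 0.3333 × (194 − 66) = 108.662 → 109
B = 236 + 0.3333 × (47 − 236) = 173.006 → 173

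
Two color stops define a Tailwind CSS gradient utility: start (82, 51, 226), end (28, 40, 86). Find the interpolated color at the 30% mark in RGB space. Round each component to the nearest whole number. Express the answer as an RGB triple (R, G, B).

(66, 48, 184)

30% corresponds to t = 0.3.
R = 82 + 0.3 × (28 − 82) = 82 + 0.3 × -54 = 65.8 → 66
G = 51 + 0.3 × (40 − 51) = 51 + 0.3 × -11 = 47.7 → 48
B = 226 + 0.3 × (86 − 226) = 226 + 0.3 × -140 = 184 → 184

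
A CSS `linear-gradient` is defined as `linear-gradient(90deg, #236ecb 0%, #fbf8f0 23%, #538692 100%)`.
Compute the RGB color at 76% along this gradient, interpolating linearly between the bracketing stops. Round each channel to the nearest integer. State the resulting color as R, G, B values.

(135, 170, 175)

76% lies between the 23% and 100% stops, so the local fraction is t = (76 − 23)/(100 − 23) = 53/77 ≈ 0.6883.
#fbf8f0 → (251, 248, 240); #538692 → (83, 134, 146).
R = 251 + 0.6883 × (83 − 251) = 135.366 → 135
G = 248 + 0.6883 × (134 − 248) = 169.534 → 170
B = 240 + 0.6883 × (146 − 240) = 175.3 → 175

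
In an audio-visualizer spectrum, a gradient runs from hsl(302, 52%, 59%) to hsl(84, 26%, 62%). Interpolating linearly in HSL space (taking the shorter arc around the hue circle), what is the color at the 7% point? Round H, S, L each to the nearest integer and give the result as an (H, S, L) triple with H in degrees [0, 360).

(312, 50, 59)

Hue: 84 − 302 = -218°, but |-218| > 180 so the shorter arc goes the other way: Δh = -218 + 360 = 142°.
H = 302 + 0.07 × (142) = 311.94 → 312°
S = 52 + 0.07 × (26 − 52) = 50.18 → 50%
L = 59 + 0.07 × (62 − 59) = 59.21 → 59%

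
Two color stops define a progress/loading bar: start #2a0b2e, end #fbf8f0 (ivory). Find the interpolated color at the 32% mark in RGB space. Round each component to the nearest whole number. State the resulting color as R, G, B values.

#2a0b2e → (42, 11, 46); #fbf8f0 → (251, 248, 240).
32% corresponds to t = 0.32.
R = 42 + 0.32 × (251 − 42) = 42 + 0.32 × 209 = 108.88 → 109
G = 11 + 0.32 × (248 − 11) = 11 + 0.32 × 237 = 86.84 → 87
B = 46 + 0.32 × (240 − 46) = 46 + 0.32 × 194 = 108.08 → 108

(109, 87, 108)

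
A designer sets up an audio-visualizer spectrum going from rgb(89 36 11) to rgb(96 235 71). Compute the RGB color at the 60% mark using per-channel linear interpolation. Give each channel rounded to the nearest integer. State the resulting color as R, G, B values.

60% corresponds to t = 0.6.
R = 89 + 0.6 × (96 − 89) = 89 + 0.6 × 7 = 93.2 → 93
G = 36 + 0.6 × (235 − 36) = 36 + 0.6 × 199 = 155.4 → 155
B = 11 + 0.6 × (71 − 11) = 11 + 0.6 × 60 = 47 → 47

(93, 155, 47)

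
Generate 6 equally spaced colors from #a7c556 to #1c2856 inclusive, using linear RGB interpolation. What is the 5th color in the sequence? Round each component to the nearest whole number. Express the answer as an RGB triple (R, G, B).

(56, 71, 86)

With 6 swatches and endpoints inclusive, swatch 5 sits at t = (5 − 1)/(6 − 1) = 4/5 ≈ 0.8.
#a7c556 → (167, 197, 86); #1c2856 → (28, 40, 86).
R = 167 + 0.8 × (28 − 167) = 55.8 → 56
G = 197 + 0.8 × (40 − 197) = 71.4 → 71
B = 86 + 0.8 × (86 − 86) = 86 → 86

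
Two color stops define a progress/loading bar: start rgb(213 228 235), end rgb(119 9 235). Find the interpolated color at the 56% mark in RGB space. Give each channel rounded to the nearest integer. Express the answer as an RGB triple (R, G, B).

56% corresponds to t = 0.56.
R = 213 + 0.56 × (119 − 213) = 213 + 0.56 × -94 = 160.36 → 160
G = 228 + 0.56 × (9 − 228) = 228 + 0.56 × -219 = 105.36 → 105
B = 235 + 0.56 × (235 − 235) = 235 + 0.56 × 0 = 235 → 235

(160, 105, 235)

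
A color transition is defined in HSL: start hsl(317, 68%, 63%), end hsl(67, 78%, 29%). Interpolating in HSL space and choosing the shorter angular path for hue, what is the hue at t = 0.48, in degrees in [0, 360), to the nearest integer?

Hue: 67 − 317 = -250°, but |-250| > 180 so the shorter arc goes the other way: Δh = -250 + 360 = 110°.
H = 317 + 0.48 × (110) = 369.8 → 370 → 370 mod 360 = 10°

10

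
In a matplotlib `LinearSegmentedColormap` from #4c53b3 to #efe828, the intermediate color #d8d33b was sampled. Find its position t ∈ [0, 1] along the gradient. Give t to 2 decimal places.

0.86

Invert the lerp on the R channel (largest span, 163): t = (216 − 76) / (239 − 76) = 140/163 = 0.8589.
Check on G: (211 − 83)/(232 − 83) = 0.8591 ✓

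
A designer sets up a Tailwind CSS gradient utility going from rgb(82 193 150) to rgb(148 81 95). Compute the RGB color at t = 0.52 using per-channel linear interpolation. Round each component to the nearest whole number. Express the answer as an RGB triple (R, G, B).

R = 82 + 0.52 × (148 − 82) = 82 + 0.52 × 66 = 116.32 → 116
G = 193 + 0.52 × (81 − 193) = 193 + 0.52 × -112 = 134.76 → 135
B = 150 + 0.52 × (95 − 150) = 150 + 0.52 × -55 = 121.4 → 121

(116, 135, 121)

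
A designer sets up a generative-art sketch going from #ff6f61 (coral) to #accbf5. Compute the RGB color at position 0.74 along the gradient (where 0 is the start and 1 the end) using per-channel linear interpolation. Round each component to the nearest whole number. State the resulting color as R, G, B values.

(194, 179, 207)

#ff6f61 → (255, 111, 97); #accbf5 → (172, 203, 245).
R = 255 + 0.74 × (172 − 255) = 255 + 0.74 × -83 = 193.58 → 194
G = 111 + 0.74 × (203 − 111) = 111 + 0.74 × 92 = 179.08 → 179
B = 97 + 0.74 × (245 − 97) = 97 + 0.74 × 148 = 206.52 → 207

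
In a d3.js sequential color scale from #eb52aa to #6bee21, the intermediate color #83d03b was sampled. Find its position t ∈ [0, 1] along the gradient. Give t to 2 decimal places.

Invert the lerp on the G channel (largest span, 156): t = (208 − 82) / (238 − 82) = 126/156 = 0.80769.
Check on R: (131 − 235)/(107 − 235) = 0.8125 ✓

0.81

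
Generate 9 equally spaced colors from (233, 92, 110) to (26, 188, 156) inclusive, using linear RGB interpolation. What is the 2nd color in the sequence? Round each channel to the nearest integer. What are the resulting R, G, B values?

(207, 104, 116)

With 9 swatches and endpoints inclusive, swatch 2 sits at t = (2 − 1)/(9 − 1) = 1/8 ≈ 0.125.
R = 233 + 0.125 × (26 − 233) = 207.125 → 207
G = 92 + 0.125 × (188 − 92) = 104 → 104
B = 110 + 0.125 × (156 − 110) = 115.75 → 116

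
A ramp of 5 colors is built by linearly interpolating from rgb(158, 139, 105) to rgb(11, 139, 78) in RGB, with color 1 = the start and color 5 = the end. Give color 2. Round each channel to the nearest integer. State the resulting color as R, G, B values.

With 5 swatches and endpoints inclusive, swatch 2 sits at t = (2 − 1)/(5 − 1) = 1/4 ≈ 0.25.
R = 158 + 0.25 × (11 − 158) = 121.25 → 121
G = 139 + 0.25 × (139 − 139) = 139 → 139
B = 105 + 0.25 × (78 − 105) = 98.25 → 98

(121, 139, 98)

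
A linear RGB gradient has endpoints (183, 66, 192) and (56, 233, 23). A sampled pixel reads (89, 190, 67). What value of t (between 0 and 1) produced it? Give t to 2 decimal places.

Invert the lerp on the B channel (largest span, 169): t = (67 − 192) / (23 − 192) = -125/-169 = 0.73964.
Check on R: (89 − 183)/(56 − 183) = 0.7402 ✓

0.74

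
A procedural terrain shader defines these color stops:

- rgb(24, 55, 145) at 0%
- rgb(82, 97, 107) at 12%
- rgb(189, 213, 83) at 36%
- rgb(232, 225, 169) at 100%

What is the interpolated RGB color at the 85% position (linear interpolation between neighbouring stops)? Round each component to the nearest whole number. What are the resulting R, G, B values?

(222, 222, 149)

85% lies between the 36% and 100% stops, so the local fraction is t = (85 − 36)/(100 − 36) = 49/64 ≈ 0.7656.
R = 189 + 0.7656 × (232 − 189) = 221.921 → 222
G = 213 + 0.7656 × (225 − 213) = 222.187 → 222
B = 83 + 0.7656 × (169 − 83) = 148.842 → 149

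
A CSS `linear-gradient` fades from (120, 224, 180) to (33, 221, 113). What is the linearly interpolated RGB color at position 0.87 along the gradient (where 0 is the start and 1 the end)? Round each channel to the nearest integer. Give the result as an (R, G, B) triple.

R = 120 + 0.87 × (33 − 120) = 120 + 0.87 × -87 = 44.31 → 44
G = 224 + 0.87 × (221 − 224) = 224 + 0.87 × -3 = 221.39 → 221
B = 180 + 0.87 × (113 − 180) = 180 + 0.87 × -67 = 121.71 → 122
So the blended color is (44, 221, 122), about #2cdd7a.

(44, 221, 122)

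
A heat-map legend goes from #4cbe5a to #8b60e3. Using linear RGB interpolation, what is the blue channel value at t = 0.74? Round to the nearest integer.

191

B₁ = 90 (from #4cbe5a), B₂ = 227 (from #8b60e3).
B = 90 + 0.74 × (227 − 90) = 191.38 → 191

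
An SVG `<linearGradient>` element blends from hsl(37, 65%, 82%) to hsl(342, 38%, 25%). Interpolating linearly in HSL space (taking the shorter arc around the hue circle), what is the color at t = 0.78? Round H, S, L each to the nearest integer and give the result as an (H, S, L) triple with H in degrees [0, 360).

Hue: 342 − 37 = 305°, but |305| > 180 so the shorter arc goes the other way: Δh = 305 − 360 = -55°.
H = 37 + 0.78 × (-55) = -5.9 → -6 → -6 mod 360 = 354°
S = 65 + 0.78 × (38 − 65) = 43.94 → 44%
L = 82 + 0.78 × (25 − 82) = 37.54 → 38%

(354, 44, 38)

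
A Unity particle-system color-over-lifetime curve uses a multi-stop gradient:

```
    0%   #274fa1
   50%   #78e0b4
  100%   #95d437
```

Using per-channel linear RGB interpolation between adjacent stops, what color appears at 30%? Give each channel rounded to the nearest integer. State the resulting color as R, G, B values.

30% lies between the 0% and 50% stops, so the local fraction is t = (30 − 0)/(50 − 0) = 30/50 ≈ 0.6.
#274fa1 → (39, 79, 161); #78e0b4 → (120, 224, 180).
R = 39 + 0.6 × (120 − 39) = 87.6 → 88
G = 79 + 0.6 × (224 − 79) = 166 → 166
B = 161 + 0.6 × (180 − 161) = 172.4 → 172

(88, 166, 172)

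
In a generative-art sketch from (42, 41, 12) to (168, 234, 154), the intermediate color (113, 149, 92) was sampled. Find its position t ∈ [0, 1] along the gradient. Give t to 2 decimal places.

Invert the lerp on the G channel (largest span, 193): t = (149 − 41) / (234 − 41) = 108/193 = 0.55959.
Check on R: (113 − 42)/(168 − 42) = 0.5635 ✓

0.56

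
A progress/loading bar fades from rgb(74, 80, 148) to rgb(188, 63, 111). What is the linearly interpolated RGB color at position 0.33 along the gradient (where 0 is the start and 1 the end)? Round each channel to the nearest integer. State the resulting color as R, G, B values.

R = 74 + 0.33 × (188 − 74) = 74 + 0.33 × 114 = 111.62 → 112
G = 80 + 0.33 × (63 − 80) = 80 + 0.33 × -17 = 74.39 → 74
B = 148 + 0.33 × (111 − 148) = 148 + 0.33 × -37 = 135.79 → 136
So the blended color is (112, 74, 136), about #704a88.

(112, 74, 136)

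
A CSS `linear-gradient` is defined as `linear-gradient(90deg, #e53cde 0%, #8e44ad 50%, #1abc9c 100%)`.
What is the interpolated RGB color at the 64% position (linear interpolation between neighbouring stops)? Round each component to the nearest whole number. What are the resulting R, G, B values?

(110, 102, 168)

64% lies between the 50% and 100% stops, so the local fraction is t = (64 − 50)/(100 − 50) = 14/50 ≈ 0.28.
#8e44ad → (142, 68, 173); #1abc9c → (26, 188, 156).
R = 142 + 0.28 × (26 − 142) = 109.52 → 110
G = 68 + 0.28 × (188 − 68) = 101.6 → 102
B = 173 + 0.28 × (156 − 173) = 168.24 → 168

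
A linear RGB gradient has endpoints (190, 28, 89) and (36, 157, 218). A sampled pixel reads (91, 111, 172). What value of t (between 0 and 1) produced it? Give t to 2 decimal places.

Invert the lerp on the R channel (largest span, 154): t = (91 − 190) / (36 − 190) = -99/-154 = 0.64286.
Check on G: (111 − 28)/(157 − 28) = 0.6434 ✓

0.64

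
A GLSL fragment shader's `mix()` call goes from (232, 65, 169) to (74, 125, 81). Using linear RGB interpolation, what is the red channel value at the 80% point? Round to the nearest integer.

106

R = 232 + 0.8 × (74 − 232) = 105.6 → 106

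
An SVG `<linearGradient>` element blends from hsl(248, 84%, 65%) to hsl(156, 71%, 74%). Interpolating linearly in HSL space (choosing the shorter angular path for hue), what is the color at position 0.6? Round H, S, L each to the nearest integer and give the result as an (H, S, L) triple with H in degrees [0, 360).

Hue arc: Δh = 156 − 248 = -92° (|Δh| ≤ 180, already the shorter path).
H = 248 + 0.6 × (-92) = 192.8 → 193°
S = 84 + 0.6 × (71 − 84) = 76.2 → 76%
L = 65 + 0.6 × (74 − 65) = 70.4 → 70%

(193, 76, 70)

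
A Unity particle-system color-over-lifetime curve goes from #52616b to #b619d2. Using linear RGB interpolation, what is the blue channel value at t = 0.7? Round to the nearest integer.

B₁ = 107 (from #52616b), B₂ = 210 (from #b619d2).
B = 107 + 0.7 × (210 − 107) = 179.1 → 179

179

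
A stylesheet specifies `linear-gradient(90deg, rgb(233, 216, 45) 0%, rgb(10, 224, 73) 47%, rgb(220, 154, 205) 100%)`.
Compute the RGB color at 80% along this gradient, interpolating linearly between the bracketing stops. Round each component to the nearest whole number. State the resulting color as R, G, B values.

(141, 180, 155)

80% lies between the 47% and 100% stops, so the local fraction is t = (80 − 47)/(100 − 47) = 33/53 ≈ 0.6226.
R = 10 + 0.6226 × (220 − 10) = 140.746 → 141
G = 224 + 0.6226 × (154 − 224) = 180.418 → 180
B = 73 + 0.6226 × (205 − 73) = 155.183 → 155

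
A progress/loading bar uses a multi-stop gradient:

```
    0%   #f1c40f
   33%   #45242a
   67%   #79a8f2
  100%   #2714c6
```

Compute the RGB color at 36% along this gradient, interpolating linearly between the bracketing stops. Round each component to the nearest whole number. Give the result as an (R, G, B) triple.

36% lies between the 33% and 67% stops, so the local fraction is t = (36 − 33)/(67 − 33) = 3/34 ≈ 0.0882.
#45242a → (69, 36, 42); #79a8f2 → (121, 168, 242).
R = 69 + 0.0882 × (121 − 69) = 73.586 → 74
G = 36 + 0.0882 × (168 − 36) = 47.642 → 48
B = 42 + 0.0882 × (242 − 42) = 59.64 → 60

(74, 48, 60)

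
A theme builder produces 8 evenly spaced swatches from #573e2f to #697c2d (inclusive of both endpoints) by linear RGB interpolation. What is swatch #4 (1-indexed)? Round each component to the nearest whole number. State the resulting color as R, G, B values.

(95, 89, 46)

With 8 swatches and endpoints inclusive, swatch 4 sits at t = (4 − 1)/(8 − 1) = 3/7 ≈ 0.4286.
#573e2f → (87, 62, 47); #697c2d → (105, 124, 45).
R = 87 + 0.4286 × (105 − 87) = 94.715 → 95
G = 62 + 0.4286 × (124 − 62) = 88.573 → 89
B = 47 + 0.4286 × (45 − 47) = 46.143 → 46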